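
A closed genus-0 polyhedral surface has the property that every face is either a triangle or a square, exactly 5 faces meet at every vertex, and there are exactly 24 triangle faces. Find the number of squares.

Let x be the number of squares; then F = 24 + x.
Edge–face incidences: 2E = 3·24 + 4·x = 72 + 4x.
Every vertex has degree 5, so 5V = 2E.
Euler: V − E + F = 2 ⇒ (2E)/5 − E + (24 + x) = 2.
Multiply by 10: 2·(2E) − 5·(2E) + 10·(24 + x) = 20, i.e. 240 + 10x − 3·(72 + 4x) = 20.
Collecting terms: −2x + 24 = 20, so −2x = −4, so x = 2.
Then 2E = 72 + 4·2 = 80, so E = 40, V = 2E/5 = 16, F = 24 + 2 = 26.

2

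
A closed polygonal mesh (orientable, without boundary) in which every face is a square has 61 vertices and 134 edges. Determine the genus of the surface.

Every face is a square and each edge borders two faces, so 4F = 2·134, giving F = 67.
χ = V − E + F = 61 − 134 + 67 = -6.
For a closed orientable surface χ = 2 − 2g, so g = (2 − (-6))/2 = 4.

4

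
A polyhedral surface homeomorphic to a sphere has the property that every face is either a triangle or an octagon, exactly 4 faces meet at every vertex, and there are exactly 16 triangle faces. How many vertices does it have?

16

Let x be the number of octagons; then F = 16 + x.
Edge–face incidences: 2E = 3·16 + 8·x = 48 + 8x.
Every vertex has degree 4, so 4V = 2E.
Euler: V − E + F = 2 ⇒ (2E)/4 − E + (16 + x) = 2.
Multiply by 8: 2·(2E) − 4·(2E) + 8·(16 + x) = 16, i.e. 128 + 8x − 2·(48 + 8x) = 16.
Collecting terms: −8x + 32 = 16, so −8x = −16, so x = 2.
Then 2E = 48 + 8·2 = 64, so E = 32, V = 2E/4 = 16, F = 16 + 2 = 18.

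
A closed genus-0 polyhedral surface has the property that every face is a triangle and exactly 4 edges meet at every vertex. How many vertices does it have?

Each face has 3 edges and each edge borders two faces, so 2E = 3F.
Each vertex has degree 4, so 4V = 2E and hence V = 3F/4.
Euler: V − E + F = 2 ⇒ (3F/4) − (3F/2) + F = 2.
Multiply by 8: (6 − 12 + 8)F = 16, i.e. 2F = 16.
So F = 8, E = 3·8/2 = 12, V = 3·8/4 = 6.

6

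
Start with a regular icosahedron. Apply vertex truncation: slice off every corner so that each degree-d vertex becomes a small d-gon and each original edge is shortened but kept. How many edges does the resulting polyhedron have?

90

The base solid has V = 12, E = 30, F = 20.
Truncation replaces each original edge-end by a new vertex, so V′ = 2E = 60.
Each original edge survives, and each old vertex of degree d contributes d new edges; summing degrees gives Σd = 2E, so E′ = E + 2E = 3E = 90.
Each original face survives and each original vertex becomes one new face: F′ = F + V = 32.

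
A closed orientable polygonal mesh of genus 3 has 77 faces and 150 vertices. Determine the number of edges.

231

For a closed orientable surface of genus 3, χ = 2 − 2·3 = -4.
E = V + F − (-4) = 150 + 77 − (-4) = 231.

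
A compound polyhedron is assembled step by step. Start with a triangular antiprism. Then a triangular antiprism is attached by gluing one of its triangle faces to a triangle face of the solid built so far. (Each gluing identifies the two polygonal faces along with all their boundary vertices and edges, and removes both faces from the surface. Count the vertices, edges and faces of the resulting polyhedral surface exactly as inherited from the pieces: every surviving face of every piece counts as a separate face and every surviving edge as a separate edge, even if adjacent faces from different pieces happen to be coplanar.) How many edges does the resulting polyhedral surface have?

21

A triangular antiprism: V=6, E=12, F=8.
Attach a triangular antiprism (V=6, E=12, F=8) along a 3-gon: merge 3 vertices and 3 edges, delete both glued faces → V=9, E=21, F=14.
Check: V − E + F = 9 − 21 + 14 = 2.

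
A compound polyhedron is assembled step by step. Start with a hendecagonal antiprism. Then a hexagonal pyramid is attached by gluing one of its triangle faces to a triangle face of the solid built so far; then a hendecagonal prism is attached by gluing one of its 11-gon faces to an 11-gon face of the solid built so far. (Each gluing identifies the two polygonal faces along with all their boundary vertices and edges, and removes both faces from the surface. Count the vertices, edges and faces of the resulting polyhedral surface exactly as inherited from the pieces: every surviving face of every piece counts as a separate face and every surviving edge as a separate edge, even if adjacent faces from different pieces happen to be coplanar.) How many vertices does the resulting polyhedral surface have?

37

A hendecagonal antiprism: V=22, E=44, F=24.
Attach a hexagonal pyramid (V=7, E=12, F=7) along a 3-gon: merge 3 vertices and 3 edges, delete both glued faces → V=26, E=53, F=29.
Attach a hendecagonal prism (V=22, E=33, F=13) along an 11-gon: merge 11 vertices and 11 edges, delete both glued faces → V=37, E=75, F=40.
Check: V − E + F = 37 − 75 + 40 = 2.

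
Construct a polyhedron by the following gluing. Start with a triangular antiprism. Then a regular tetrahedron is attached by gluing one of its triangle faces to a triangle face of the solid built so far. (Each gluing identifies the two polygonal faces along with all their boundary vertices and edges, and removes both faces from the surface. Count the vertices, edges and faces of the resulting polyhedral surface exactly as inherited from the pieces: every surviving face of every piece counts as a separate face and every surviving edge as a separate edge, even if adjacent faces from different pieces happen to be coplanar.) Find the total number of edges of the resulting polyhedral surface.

A triangular antiprism: V=6, E=12, F=8.
Attach a regular tetrahedron (V=4, E=6, F=4) along a 3-gon: merge 3 vertices and 3 edges, delete both glued faces → V=7, E=15, F=10.
Check: V − E + F = 7 − 15 + 10 = 2.

15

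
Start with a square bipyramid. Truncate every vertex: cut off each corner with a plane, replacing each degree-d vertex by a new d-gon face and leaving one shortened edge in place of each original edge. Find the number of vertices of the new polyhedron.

24

The base solid has V = 6, E = 12, F = 8.
Truncation replaces each original edge-end by a new vertex, so V′ = 2E = 24.
Each original edge survives, and each old vertex of degree d contributes d new edges; summing degrees gives Σd = 2E, so E′ = E + 2E = 3E = 36.
Each original face survives and each original vertex becomes one new face: F′ = F + V = 14.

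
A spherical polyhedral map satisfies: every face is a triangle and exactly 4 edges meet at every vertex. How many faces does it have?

8

Each face has 3 edges and each edge borders two faces, so 2E = 3F.
Each vertex has degree 4, so 4V = 2E and hence V = 3F/4.
Euler: V − E + F = 2 ⇒ (3F/4) − (3F/2) + F = 2.
Multiply by 8: (6 − 12 + 8)F = 16, i.e. 2F = 16.
So F = 8, E = 3·8/2 = 12, V = 3·8/4 = 6.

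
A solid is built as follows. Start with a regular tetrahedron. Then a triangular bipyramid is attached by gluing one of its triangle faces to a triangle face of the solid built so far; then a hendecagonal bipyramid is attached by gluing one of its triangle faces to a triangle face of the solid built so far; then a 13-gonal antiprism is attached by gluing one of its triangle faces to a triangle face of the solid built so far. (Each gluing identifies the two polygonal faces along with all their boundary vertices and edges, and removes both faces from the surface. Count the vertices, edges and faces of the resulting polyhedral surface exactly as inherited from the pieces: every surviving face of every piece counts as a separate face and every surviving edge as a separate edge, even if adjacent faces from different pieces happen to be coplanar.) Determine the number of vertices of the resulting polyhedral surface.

A regular tetrahedron: V=4, E=6, F=4.
Attach a triangular bipyramid (V=5, E=9, F=6) along a 3-gon: merge 3 vertices and 3 edges, delete both glued faces → V=6, E=12, F=8.
Attach a hendecagonal bipyramid (V=13, E=33, F=22) along a 3-gon: merge 3 vertices and 3 edges, delete both glued faces → V=16, E=42, F=28.
Attach a 13-gonal antiprism (V=26, E=52, F=28) along a 3-gon: merge 3 vertices and 3 edges, delete both glued faces → V=39, E=91, F=54.
Check: V − E + F = 39 − 91 + 54 = 2.

39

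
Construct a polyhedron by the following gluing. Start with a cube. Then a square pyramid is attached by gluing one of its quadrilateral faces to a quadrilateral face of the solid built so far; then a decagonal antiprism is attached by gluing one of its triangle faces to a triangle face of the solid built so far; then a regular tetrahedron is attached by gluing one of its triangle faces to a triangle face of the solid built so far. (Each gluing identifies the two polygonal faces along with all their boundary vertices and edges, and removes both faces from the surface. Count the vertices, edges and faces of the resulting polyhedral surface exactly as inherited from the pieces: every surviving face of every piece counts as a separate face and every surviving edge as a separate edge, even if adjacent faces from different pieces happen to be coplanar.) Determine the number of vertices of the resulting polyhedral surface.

27

A cube: V=8, E=12, F=6.
Attach a square pyramid (V=5, E=8, F=5) along a 4-gon: merge 4 vertices and 4 edges, delete both glued faces → V=9, E=16, F=9.
Attach a decagonal antiprism (V=20, E=40, F=22) along a 3-gon: merge 3 vertices and 3 edges, delete both glued faces → V=26, E=53, F=29.
Attach a regular tetrahedron (V=4, E=6, F=4) along a 3-gon: merge 3 vertices and 3 edges, delete both glued faces → V=27, E=56, F=31.
Check: V − E + F = 27 − 56 + 31 = 2.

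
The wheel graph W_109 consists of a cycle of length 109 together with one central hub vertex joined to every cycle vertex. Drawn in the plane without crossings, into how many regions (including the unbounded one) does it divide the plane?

110

W_109 has V = 109 + 1 = 110 vertices and E = 2·109 = 218 edges.
By Euler's formula F = 2 − V + E = 2 − 110 + 218 = 110.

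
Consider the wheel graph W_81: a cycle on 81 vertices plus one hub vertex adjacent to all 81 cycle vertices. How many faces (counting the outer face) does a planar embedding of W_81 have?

W_81 has V = 81 + 1 = 82 vertices and E = 2·81 = 162 edges.
By Euler's formula F = 2 − V + E = 2 − 82 + 162 = 82.

82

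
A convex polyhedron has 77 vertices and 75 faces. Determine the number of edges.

Here V − E + F = 2.
E = V + F − (2) = 77 + 75 − (2) = 150.

150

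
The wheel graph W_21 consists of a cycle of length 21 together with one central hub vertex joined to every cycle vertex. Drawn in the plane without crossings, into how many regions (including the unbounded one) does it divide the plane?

W_21 has V = 21 + 1 = 22 vertices and E = 2·21 = 42 edges.
By Euler's formula F = 2 − V + E = 2 − 22 + 42 = 22.

22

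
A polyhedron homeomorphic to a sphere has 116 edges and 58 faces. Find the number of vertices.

60

Here V − E + F = 2.
V = 2 + E − F = 2 + 116 − 58 = 60.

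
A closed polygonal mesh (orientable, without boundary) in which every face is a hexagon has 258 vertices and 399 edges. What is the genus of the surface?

5

Every face is a hexagon and each edge borders two faces, so 6F = 2·399, giving F = 133.
χ = V − E + F = 258 − 399 + 133 = -8.
For a closed orientable surface χ = 2 − 2g, so g = (2 − (-8))/2 = 5.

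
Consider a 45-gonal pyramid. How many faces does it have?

A pyramid on an n-gon base has one n-gon and n triangles: V = 45 + 1 = 46, E = 2·45 = 90, F = 45 + 1 = 46.

46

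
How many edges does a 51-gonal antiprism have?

An antiprism on an n-gon has two n-gon caps and 2n triangles: V = 2·51 = 102, E = 4·51 = 204, F = 2·51 + 2 = 104.

204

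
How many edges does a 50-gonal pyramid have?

A pyramid on an n-gon base has one n-gon and n triangles: V = 50 + 1 = 51, E = 2·50 = 100, F = 50 + 1 = 51.

100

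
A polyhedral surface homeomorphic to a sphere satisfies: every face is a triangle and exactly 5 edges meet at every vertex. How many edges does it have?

Each face has 3 edges and each edge borders two faces, so 2E = 3F.
Each vertex has degree 5, so 5V = 2E and hence V = 3F/5.
Euler: V − E + F = 2 ⇒ (3F/5) − (3F/2) + F = 2.
Multiply by 10: (6 − 15 + 10)F = 20, i.e. 1F = 20.
So F = 20, E = 3·20/2 = 30, V = 3·20/5 = 12.

30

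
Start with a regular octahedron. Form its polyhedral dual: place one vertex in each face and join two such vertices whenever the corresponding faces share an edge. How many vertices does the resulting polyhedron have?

The base solid has V = 6, E = 12, F = 8.
The dual swaps V and F and preserves E: V′ = F = 8, E′ = E = 12, F′ = V = 6.

8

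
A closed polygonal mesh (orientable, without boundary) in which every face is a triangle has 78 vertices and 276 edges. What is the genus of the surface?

8

Every face is a triangle and each edge borders two faces, so 3F = 2·276, giving F = 184.
χ = V − E + F = 78 − 276 + 184 = -14.
For a closed orientable surface χ = 2 − 2g, so g = (2 − (-14))/2 = 8.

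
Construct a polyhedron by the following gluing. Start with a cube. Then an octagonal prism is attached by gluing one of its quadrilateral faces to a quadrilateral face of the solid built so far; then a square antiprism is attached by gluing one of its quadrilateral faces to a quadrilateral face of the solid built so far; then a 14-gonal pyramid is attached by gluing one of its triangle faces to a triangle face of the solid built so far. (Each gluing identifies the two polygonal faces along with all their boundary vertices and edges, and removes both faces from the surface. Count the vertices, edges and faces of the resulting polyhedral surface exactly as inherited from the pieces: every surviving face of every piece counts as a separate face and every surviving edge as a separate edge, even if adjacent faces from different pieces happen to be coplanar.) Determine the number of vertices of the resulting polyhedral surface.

A cube: V=8, E=12, F=6.
Attach an octagonal prism (V=16, E=24, F=10) along a 4-gon: merge 4 vertices and 4 edges, delete both glued faces → V=20, E=32, F=14.
Attach a square antiprism (V=8, E=16, F=10) along a 4-gon: merge 4 vertices and 4 edges, delete both glued faces → V=24, E=44, F=22.
Attach a 14-gonal pyramid (V=15, E=28, F=15) along a 3-gon: merge 3 vertices and 3 edges, delete both glued faces → V=36, E=69, F=35.
Check: V − E + F = 36 − 69 + 35 = 2.

36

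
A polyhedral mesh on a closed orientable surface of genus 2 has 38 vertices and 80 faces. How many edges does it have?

For a closed orientable surface of genus 2, χ = 2 − 2·2 = -2.
E = V + F − (-2) = 38 + 80 − (-2) = 120.

120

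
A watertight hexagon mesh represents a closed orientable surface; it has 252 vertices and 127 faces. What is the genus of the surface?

2

Every face is a hexagon, so 2E = 6·127 = 762, giving E = 381.
χ = V − E + F = 252 − 381 + 127 = -2.
For a closed orientable surface χ = 2 − 2g, so g = (2 − (-2))/2 = 2.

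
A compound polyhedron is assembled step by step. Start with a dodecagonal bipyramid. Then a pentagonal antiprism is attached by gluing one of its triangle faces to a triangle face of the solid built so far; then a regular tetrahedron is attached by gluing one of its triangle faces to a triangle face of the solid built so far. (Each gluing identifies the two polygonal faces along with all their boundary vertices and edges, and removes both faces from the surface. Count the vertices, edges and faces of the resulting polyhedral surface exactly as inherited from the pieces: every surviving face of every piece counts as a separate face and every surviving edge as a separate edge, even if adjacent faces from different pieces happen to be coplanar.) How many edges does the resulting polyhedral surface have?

A dodecagonal bipyramid: V=14, E=36, F=24.
Attach a pentagonal antiprism (V=10, E=20, F=12) along a 3-gon: merge 3 vertices and 3 edges, delete both glued faces → V=21, E=53, F=34.
Attach a regular tetrahedron (V=4, E=6, F=4) along a 3-gon: merge 3 vertices and 3 edges, delete both glued faces → V=22, E=56, F=36.
Check: V − E + F = 22 − 56 + 36 = 2.

56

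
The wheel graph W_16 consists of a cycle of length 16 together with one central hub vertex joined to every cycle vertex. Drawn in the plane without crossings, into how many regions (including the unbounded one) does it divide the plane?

W_16 has V = 16 + 1 = 17 vertices and E = 2·16 = 32 edges.
By Euler's formula F = 2 − V + E = 2 − 17 + 32 = 17.

17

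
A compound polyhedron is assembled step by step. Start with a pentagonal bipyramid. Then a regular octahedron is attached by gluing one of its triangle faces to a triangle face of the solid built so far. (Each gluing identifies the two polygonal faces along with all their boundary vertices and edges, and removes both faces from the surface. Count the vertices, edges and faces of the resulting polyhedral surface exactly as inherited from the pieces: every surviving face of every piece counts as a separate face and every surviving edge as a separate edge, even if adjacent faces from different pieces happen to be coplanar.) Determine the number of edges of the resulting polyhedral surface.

24

A pentagonal bipyramid: V=7, E=15, F=10.
Attach a regular octahedron (V=6, E=12, F=8) along a 3-gon: merge 3 vertices and 3 edges, delete both glued faces → V=10, E=24, F=16.
Check: V − E + F = 10 − 24 + 16 = 2.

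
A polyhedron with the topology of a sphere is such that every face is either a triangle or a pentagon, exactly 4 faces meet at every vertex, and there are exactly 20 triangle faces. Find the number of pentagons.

12

Let x be the number of pentagons; then F = 20 + x.
Edge–face incidences: 2E = 3·20 + 5·x = 60 + 5x.
Every vertex has degree 4, so 4V = 2E.
Euler: V − E + F = 2 ⇒ (2E)/4 − E + (20 + x) = 2.
Multiply by 8: 2·(2E) − 4·(2E) + 8·(20 + x) = 16, i.e. 160 + 8x − 2·(60 + 5x) = 16.
Collecting terms: −2x + 40 = 16, so −2x = −24, so x = 12.
Then 2E = 60 + 5·12 = 120, so E = 60, V = 2E/4 = 30, F = 20 + 12 = 32.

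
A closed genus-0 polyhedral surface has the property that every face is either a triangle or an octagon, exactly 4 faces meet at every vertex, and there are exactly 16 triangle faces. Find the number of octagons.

Let x be the number of octagons; then F = 16 + x.
Edge–face incidences: 2E = 3·16 + 8·x = 48 + 8x.
Every vertex has degree 4, so 4V = 2E.
Euler: V − E + F = 2 ⇒ (2E)/4 − E + (16 + x) = 2.
Multiply by 8: 2·(2E) − 4·(2E) + 8·(16 + x) = 16, i.e. 128 + 8x − 2·(48 + 8x) = 16.
Collecting terms: −8x + 32 = 16, so −8x = −16, so x = 2.
Then 2E = 48 + 8·2 = 64, so E = 32, V = 2E/4 = 16, F = 16 + 2 = 18.

2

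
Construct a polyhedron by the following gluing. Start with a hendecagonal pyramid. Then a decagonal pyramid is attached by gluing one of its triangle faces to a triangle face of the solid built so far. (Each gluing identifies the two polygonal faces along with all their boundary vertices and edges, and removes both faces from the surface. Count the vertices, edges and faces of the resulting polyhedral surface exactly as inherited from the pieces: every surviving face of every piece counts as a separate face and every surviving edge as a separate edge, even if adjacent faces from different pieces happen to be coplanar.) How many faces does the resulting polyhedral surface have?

21

A hendecagonal pyramid: V=12, E=22, F=12.
Attach a decagonal pyramid (V=11, E=20, F=11) along a 3-gon: merge 3 vertices and 3 edges, delete both glued faces → V=20, E=39, F=21.
Check: V − E + F = 20 − 39 + 21 = 2.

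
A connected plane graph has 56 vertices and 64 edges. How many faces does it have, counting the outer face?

Euler's formula for a connected plane graph: V − E + F = 2, so F = 2 − 56 + 64 = 10.

10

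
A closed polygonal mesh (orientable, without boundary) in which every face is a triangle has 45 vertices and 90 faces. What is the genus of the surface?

Every face is a triangle, so 2E = 3·90 = 270, giving E = 135.
χ = V − E + F = 45 − 135 + 90 = 0.
For a closed orientable surface χ = 2 − 2g, so g = (2 − (0))/2 = 1.

1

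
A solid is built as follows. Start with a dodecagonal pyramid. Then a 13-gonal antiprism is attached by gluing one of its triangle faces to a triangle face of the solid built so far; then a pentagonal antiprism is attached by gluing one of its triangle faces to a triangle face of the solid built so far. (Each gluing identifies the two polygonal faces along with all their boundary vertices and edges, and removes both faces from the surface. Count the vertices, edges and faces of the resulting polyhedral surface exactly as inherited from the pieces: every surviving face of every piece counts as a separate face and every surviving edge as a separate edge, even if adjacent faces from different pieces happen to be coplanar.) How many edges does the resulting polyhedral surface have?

A dodecagonal pyramid: V=13, E=24, F=13.
Attach a 13-gonal antiprism (V=26, E=52, F=28) along a 3-gon: merge 3 vertices and 3 edges, delete both glued faces → V=36, E=73, F=39.
Attach a pentagonal antiprism (V=10, E=20, F=12) along a 3-gon: merge 3 vertices and 3 edges, delete both glued faces → V=43, E=90, F=49.
Check: V − E + F = 43 − 90 + 49 = 2.

90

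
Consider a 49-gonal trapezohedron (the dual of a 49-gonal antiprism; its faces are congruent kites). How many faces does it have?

The n-trapezohedron (dual of the n-antiprism) has V = 2·49 + 2 = 100, E = 4·49 = 196, F = 2·49 = 98.

98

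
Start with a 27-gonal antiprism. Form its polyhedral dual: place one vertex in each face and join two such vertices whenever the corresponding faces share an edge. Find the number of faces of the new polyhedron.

The base solid has V = 54, E = 108, F = 56.
The dual swaps V and F and preserves E: V′ = F = 56, E′ = E = 108, F′ = V = 54.

54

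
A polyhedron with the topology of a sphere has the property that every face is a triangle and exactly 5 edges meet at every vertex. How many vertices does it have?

12

Each face has 3 edges and each edge borders two faces, so 2E = 3F.
Each vertex has degree 5, so 5V = 2E and hence V = 3F/5.
Euler: V − E + F = 2 ⇒ (3F/5) − (3F/2) + F = 2.
Multiply by 10: (6 − 15 + 10)F = 20, i.e. 1F = 20.
So F = 20, E = 3·20/2 = 30, V = 3·20/5 = 12.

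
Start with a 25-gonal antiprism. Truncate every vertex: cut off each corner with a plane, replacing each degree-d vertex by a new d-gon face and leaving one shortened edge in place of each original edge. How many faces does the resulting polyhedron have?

The base solid has V = 50, E = 100, F = 52.
Truncation replaces each original edge-end by a new vertex, so V′ = 2E = 200.
Each original edge survives, and each old vertex of degree d contributes d new edges; summing degrees gives Σd = 2E, so E′ = E + 2E = 3E = 300.
Each original face survives and each original vertex becomes one new face: F′ = F + V = 102.

102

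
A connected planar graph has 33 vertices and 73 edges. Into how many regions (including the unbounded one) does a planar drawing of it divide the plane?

Euler's formula for a connected plane graph: V − E + F = 2, so F = 2 − 33 + 73 = 42.

42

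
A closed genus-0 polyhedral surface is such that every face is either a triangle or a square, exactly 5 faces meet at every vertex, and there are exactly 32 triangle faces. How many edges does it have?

60

Let x be the number of squares; then F = 32 + x.
Edge–face incidences: 2E = 3·32 + 4·x = 96 + 4x.
Every vertex has degree 5, so 5V = 2E.
Euler: V − E + F = 2 ⇒ (2E)/5 − E + (32 + x) = 2.
Multiply by 10: 2·(2E) − 5·(2E) + 10·(32 + x) = 20, i.e. 320 + 10x − 3·(96 + 4x) = 20.
Collecting terms: −2x + 32 = 20, so −2x = −12, so x = 6.
Then 2E = 96 + 4·6 = 120, so E = 60, V = 2E/5 = 24, F = 32 + 6 = 38.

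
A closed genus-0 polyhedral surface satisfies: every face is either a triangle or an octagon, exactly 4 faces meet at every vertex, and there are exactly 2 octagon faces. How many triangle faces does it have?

Let x be the number of triangles; then F = 2 + x.
Edge–face incidences: 2E = 8·2 + 3·x = 16 + 3x.
Every vertex has degree 4, so 4V = 2E.
Euler: V − E + F = 2 ⇒ (2E)/4 − E + (2 + x) = 2.
Multiply by 8: 2·(2E) − 4·(2E) + 8·(2 + x) = 16, i.e. 16 + 8x − 2·(16 + 3x) = 16.
Collecting terms: 2x − 16 = 16, so 2x = 32, so x = 16.
Then 2E = 16 + 3·16 = 64, so E = 32, V = 2E/4 = 16, F = 2 + 16 = 18.

16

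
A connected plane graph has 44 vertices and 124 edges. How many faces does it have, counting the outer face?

82

Euler's formula for a connected plane graph: V − E + F = 2, so F = 2 − 44 + 124 = 82.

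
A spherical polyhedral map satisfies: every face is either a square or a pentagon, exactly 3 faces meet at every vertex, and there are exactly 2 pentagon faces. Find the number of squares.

Let x be the number of squares; then F = 2 + x.
Edge–face incidences: 2E = 5·2 + 4·x = 10 + 4x.
Every vertex has degree 3, so 3V = 2E.
Euler: V − E + F = 2 ⇒ (2E)/3 − E + (2 + x) = 2.
Multiply by 6: 2·(2E) − 3·(2E) + 6·(2 + x) = 12, i.e. 12 + 6x − (10 + 4x) = 12.
Collecting terms: 2x + 2 = 12, so 2x = 10, so x = 5.
Then 2E = 10 + 4·5 = 30, so E = 15, V = 2E/3 = 10, F = 2 + 5 = 7.

5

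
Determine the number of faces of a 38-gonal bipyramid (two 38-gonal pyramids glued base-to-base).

A bipyramid over an n-gon has 2n triangular faces and n + 2 vertices: V = 38 + 2 = 40, E = 3·38 = 114, F = 2·38 = 76.

76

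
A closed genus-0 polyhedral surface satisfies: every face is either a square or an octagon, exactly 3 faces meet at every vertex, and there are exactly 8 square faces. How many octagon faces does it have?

Let x be the number of octagons; then F = 8 + x.
Edge–face incidences: 2E = 4·8 + 8·x = 32 + 8x.
Every vertex has degree 3, so 3V = 2E.
Euler: V − E + F = 2 ⇒ (2E)/3 − E + (8 + x) = 2.
Multiply by 6: 2·(2E) − 3·(2E) + 6·(8 + x) = 12, i.e. 48 + 6x − (32 + 8x) = 12.
Collecting terms: −2x + 16 = 12, so −2x = −4, so x = 2.
Then 2E = 32 + 8·2 = 48, so E = 24, V = 2E/3 = 16, F = 8 + 2 = 10.

2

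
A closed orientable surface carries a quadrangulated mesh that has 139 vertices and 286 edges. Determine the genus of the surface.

Every face is a square and each edge borders two faces, so 4F = 2·286, giving F = 143.
χ = V − E + F = 139 − 286 + 143 = -4.
For a closed orientable surface χ = 2 − 2g, so g = (2 − (-4))/2 = 3.

3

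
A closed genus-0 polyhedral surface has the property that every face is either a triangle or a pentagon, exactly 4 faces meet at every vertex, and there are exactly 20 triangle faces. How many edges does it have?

60

Let x be the number of pentagons; then F = 20 + x.
Edge–face incidences: 2E = 3·20 + 5·x = 60 + 5x.
Every vertex has degree 4, so 4V = 2E.
Euler: V − E + F = 2 ⇒ (2E)/4 − E + (20 + x) = 2.
Multiply by 8: 2·(2E) − 4·(2E) + 8·(20 + x) = 16, i.e. 160 + 8x − 2·(60 + 5x) = 16.
Collecting terms: −2x + 40 = 16, so −2x = −24, so x = 12.
Then 2E = 60 + 5·12 = 120, so E = 60, V = 2E/4 = 30, F = 20 + 12 = 32.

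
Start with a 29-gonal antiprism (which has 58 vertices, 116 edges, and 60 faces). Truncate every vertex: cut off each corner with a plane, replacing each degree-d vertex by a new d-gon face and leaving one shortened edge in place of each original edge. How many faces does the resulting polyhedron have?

Truncation replaces each original edge-end by a new vertex, so V′ = 2E = 232.
Each original edge survives, and each old vertex of degree d contributes d new edges; summing degrees gives Σd = 2E, so E′ = E + 2E = 3E = 348.
Each original face survives and each original vertex becomes one new face: F′ = F + V = 118.

118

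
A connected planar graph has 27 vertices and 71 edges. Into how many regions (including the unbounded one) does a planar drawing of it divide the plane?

46

Euler's formula for a connected plane graph: V − E + F = 2, so F = 2 − 27 + 71 = 46.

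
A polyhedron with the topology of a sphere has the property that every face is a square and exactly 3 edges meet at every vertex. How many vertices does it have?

Each face has 4 edges and each edge borders two faces, so 2E = 4F.
Each vertex has degree 3, so 3V = 2E and hence V = 4F/3.
Euler: V − E + F = 2 ⇒ (4F/3) − (4F/2) + F = 2.
Multiply by 6: (8 − 12 + 6)F = 12, i.e. 2F = 12.
So F = 6, E = 4·6/2 = 12, V = 4·6/3 = 8.

8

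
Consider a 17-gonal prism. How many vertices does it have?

34

A prism on an n-gon has two n-gon bases and n rectangular sides: V = 2·17 = 34, E = 3·17 = 51, F = 17 + 2 = 19.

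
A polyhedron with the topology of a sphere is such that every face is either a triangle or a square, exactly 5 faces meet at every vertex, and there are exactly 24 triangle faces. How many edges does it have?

40

Let x be the number of squares; then F = 24 + x.
Edge–face incidences: 2E = 3·24 + 4·x = 72 + 4x.
Every vertex has degree 5, so 5V = 2E.
Euler: V − E + F = 2 ⇒ (2E)/5 − E + (24 + x) = 2.
Multiply by 10: 2·(2E) − 5·(2E) + 10·(24 + x) = 20, i.e. 240 + 10x − 3·(72 + 4x) = 20.
Collecting terms: −2x + 24 = 20, so −2x = −4, so x = 2.
Then 2E = 72 + 4·2 = 80, so E = 40, V = 2E/5 = 16, F = 24 + 2 = 26.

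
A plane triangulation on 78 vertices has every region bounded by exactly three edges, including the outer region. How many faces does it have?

152

In a plane triangulation 3F = 2E and V − E + F = 2, so F = 2V − 4 = 2·78 − 4 = 152.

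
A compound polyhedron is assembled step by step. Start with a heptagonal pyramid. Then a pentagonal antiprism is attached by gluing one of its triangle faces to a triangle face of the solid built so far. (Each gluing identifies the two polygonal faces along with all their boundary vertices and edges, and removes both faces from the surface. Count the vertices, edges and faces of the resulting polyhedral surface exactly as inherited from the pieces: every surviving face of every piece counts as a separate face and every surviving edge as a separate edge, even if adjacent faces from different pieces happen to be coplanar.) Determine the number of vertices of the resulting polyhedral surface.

15

A heptagonal pyramid: V=8, E=14, F=8.
Attach a pentagonal antiprism (V=10, E=20, F=12) along a 3-gon: merge 3 vertices and 3 edges, delete both glued faces → V=15, E=31, F=18.
Check: V − E + F = 15 − 31 + 18 = 2.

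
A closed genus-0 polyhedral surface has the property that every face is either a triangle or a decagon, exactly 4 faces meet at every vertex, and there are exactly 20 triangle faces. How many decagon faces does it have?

2

Let x be the number of decagons; then F = 20 + x.
Edge–face incidences: 2E = 3·20 + 10·x = 60 + 10x.
Every vertex has degree 4, so 4V = 2E.
Euler: V − E + F = 2 ⇒ (2E)/4 − E + (20 + x) = 2.
Multiply by 8: 2·(2E) − 4·(2E) + 8·(20 + x) = 16, i.e. 160 + 8x − 2·(60 + 10x) = 16.
Collecting terms: −12x + 40 = 16, so −12x = −24, so x = 2.
Then 2E = 60 + 10·2 = 80, so E = 40, V = 2E/4 = 20, F = 20 + 2 = 22.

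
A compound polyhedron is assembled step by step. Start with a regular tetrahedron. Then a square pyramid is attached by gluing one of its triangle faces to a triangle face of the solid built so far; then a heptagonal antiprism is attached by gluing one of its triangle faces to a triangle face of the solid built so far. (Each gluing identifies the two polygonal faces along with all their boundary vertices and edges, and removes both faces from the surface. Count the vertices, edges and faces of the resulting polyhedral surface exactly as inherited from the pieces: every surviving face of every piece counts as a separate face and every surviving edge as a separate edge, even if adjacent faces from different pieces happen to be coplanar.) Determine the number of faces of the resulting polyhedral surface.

21

A regular tetrahedron: V=4, E=6, F=4.
Attach a square pyramid (V=5, E=8, F=5) along a 3-gon: merge 3 vertices and 3 edges, delete both glued faces → V=6, E=11, F=7.
Attach a heptagonal antiprism (V=14, E=28, F=16) along a 3-gon: merge 3 vertices and 3 edges, delete both glued faces → V=17, E=36, F=21.
Check: V − E + F = 17 − 36 + 21 = 2.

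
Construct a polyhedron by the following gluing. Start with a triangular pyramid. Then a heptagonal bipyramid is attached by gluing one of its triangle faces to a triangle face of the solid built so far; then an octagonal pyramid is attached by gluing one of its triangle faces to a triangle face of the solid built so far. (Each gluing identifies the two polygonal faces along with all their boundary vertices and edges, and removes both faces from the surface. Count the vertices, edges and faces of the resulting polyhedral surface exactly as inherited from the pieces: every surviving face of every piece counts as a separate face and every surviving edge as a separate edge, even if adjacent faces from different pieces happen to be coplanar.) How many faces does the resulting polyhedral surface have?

23

A triangular pyramid: V=4, E=6, F=4.
Attach a heptagonal bipyramid (V=9, E=21, F=14) along a 3-gon: merge 3 vertices and 3 edges, delete both glued faces → V=10, E=24, F=16.
Attach an octagonal pyramid (V=9, E=16, F=9) along a 3-gon: merge 3 vertices and 3 edges, delete both glued faces → V=16, E=37, F=23.
Check: V − E + F = 16 − 37 + 23 = 2.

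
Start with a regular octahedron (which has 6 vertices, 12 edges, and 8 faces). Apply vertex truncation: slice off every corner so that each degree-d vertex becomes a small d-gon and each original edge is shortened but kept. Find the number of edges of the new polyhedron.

Truncation replaces each original edge-end by a new vertex, so V′ = 2E = 24.
Each original edge survives, and each old vertex of degree d contributes d new edges; summing degrees gives Σd = 2E, so E′ = E + 2E = 3E = 36.
Each original face survives and each original vertex becomes one new face: F′ = F + V = 14.

36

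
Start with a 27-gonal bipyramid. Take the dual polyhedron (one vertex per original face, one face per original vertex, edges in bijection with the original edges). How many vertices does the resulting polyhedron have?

The base solid has V = 29, E = 81, F = 54.
The dual swaps V and F and preserves E: V′ = F = 54, E′ = E = 81, F′ = V = 29.

54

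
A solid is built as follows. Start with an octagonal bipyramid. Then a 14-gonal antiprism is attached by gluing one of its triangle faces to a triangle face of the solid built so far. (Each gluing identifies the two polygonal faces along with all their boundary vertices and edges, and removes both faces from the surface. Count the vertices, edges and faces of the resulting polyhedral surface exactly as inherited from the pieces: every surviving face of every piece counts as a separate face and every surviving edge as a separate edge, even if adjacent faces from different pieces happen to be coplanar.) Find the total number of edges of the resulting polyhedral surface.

An octagonal bipyramid: V=10, E=24, F=16.
Attach a 14-gonal antiprism (V=28, E=56, F=30) along a 3-gon: merge 3 vertices and 3 edges, delete both glued faces → V=35, E=77, F=44.
Check: V − E + F = 35 − 77 + 44 = 2.

77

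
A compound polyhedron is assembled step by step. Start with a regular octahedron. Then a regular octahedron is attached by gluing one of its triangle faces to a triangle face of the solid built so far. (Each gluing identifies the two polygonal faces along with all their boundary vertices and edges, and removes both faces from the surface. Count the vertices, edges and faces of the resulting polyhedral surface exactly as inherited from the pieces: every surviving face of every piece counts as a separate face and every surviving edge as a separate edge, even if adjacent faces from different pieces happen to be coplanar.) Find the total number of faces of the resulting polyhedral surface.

A regular octahedron: V=6, E=12, F=8.
Attach a regular octahedron (V=6, E=12, F=8) along a 3-gon: merge 3 vertices and 3 edges, delete both glued faces → V=9, E=21, F=14.
Check: V − E + F = 9 − 21 + 14 = 2.

14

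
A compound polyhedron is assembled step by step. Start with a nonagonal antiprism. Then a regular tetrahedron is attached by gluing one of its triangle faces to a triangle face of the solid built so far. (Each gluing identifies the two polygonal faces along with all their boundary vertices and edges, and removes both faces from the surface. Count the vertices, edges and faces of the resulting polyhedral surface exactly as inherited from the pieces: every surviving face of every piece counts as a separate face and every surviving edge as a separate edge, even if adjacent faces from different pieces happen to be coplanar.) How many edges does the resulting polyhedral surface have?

A nonagonal antiprism: V=18, E=36, F=20.
Attach a regular tetrahedron (V=4, E=6, F=4) along a 3-gon: merge 3 vertices and 3 edges, delete both glued faces → V=19, E=39, F=22.
Check: V − E + F = 19 − 39 + 22 = 2.

39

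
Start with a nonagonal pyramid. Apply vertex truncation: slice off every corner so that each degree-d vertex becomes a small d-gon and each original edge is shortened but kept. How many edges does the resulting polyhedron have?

The base solid has V = 10, E = 18, F = 10.
Truncation replaces each original edge-end by a new vertex, so V′ = 2E = 36.
Each original edge survives, and each old vertex of degree d contributes d new edges; summing degrees gives Σd = 2E, so E′ = E + 2E = 3E = 54.
Each original face survives and each original vertex becomes one new face: F′ = F + V = 20.

54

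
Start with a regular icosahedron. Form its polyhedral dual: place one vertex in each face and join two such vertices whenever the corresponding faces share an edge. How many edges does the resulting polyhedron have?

30

The base solid has V = 12, E = 30, F = 20.
The dual swaps V and F and preserves E: V′ = F = 20, E′ = E = 30, F′ = V = 12.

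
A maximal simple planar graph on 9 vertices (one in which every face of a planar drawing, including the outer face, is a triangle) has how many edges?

21

In a plane triangulation 3F = 2E and V − E + F = 2, so E = 3V − 6 = 3·9 − 6 = 21.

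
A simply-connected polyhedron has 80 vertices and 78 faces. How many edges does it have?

156

Here V − E + F = 2.
E = V + F − (2) = 80 + 78 − (2) = 156.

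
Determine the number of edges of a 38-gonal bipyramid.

A bipyramid over an n-gon has 2n triangular faces and n + 2 vertices: V = 38 + 2 = 40, E = 3·38 = 114, F = 2·38 = 76.

114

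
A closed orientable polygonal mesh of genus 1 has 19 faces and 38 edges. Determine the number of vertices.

For a closed orientable surface of genus 1, χ = 2 − 2·1 = 0.
V = 0 + E − F = 0 + 38 − 19 = 19.

19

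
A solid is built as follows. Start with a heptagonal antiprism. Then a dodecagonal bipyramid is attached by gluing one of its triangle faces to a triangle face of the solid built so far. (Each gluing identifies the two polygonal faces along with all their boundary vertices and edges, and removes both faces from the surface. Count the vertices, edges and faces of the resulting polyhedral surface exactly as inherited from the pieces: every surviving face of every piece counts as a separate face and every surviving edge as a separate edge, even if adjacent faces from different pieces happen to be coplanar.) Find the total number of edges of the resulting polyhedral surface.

61

A heptagonal antiprism: V=14, E=28, F=16.
Attach a dodecagonal bipyramid (V=14, E=36, F=24) along a 3-gon: merge 3 vertices and 3 edges, delete both glued faces → V=25, E=61, F=38.
Check: V − E + F = 25 − 61 + 38 = 2.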